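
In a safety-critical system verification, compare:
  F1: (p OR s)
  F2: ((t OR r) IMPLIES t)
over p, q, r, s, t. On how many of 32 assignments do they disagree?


F1 = (p OR s)
F2 = ((t OR r) IMPLIES t)
Evaluate both on each of 32 rows (bits = p,q,r,s,t):
  row 0 [00000]: F1=0 F2=1 (differ) -> 1
  row 1 [00001]: F1=0 F2=1 (differ) -> 1
  row 2 [00010]: F1=1 F2=1 -> 0
  row 3 [00011]: F1=1 F2=1 -> 0
  row 4 [00100]: F1=0 F2=0 -> 0
  row 5 [00101]: F1=0 F2=1 (differ) -> 1
  row 6 [00110]: F1=1 F2=0 (differ) -> 1
  row 7 [00111]: F1=1 F2=1 -> 0
  row 8 [01000]: F1=0 F2=1 (differ) -> 1
  row 9 [01001]: F1=0 F2=1 (differ) -> 1
  row 10 [01010]: F1=1 F2=1 -> 0
  row 11 [01011]: F1=1 F2=1 -> 0
  row 12 [01100]: F1=0 F2=0 -> 0
  row 13 [01101]: F1=0 F2=1 (differ) -> 1
  row 14 [01110]: F1=1 F2=0 (differ) -> 1
  row 15 [01111]: F1=1 F2=1 -> 0
  row 16 [10000]: F1=1 F2=1 -> 0
  row 17 [10001]: F1=1 F2=1 -> 0
  row 18 [10010]: F1=1 F2=1 -> 0
  row 19 [10011]: F1=1 F2=1 -> 0
  row 20 [10100]: F1=1 F2=0 (differ) -> 1
  row 21 [10101]: F1=1 F2=1 -> 0
  row 22 [10110]: F1=1 F2=0 (differ) -> 1
  row 23 [10111]: F1=1 F2=1 -> 0
  row 24 [11000]: F1=1 F2=1 -> 0
  row 25 [11001]: F1=1 F2=1 -> 0
  row 26 [11010]: F1=1 F2=1 -> 0
  row 27 [11011]: F1=1 F2=1 -> 0
  row 28 [11100]: F1=1 F2=0 (differ) -> 1
  row 29 [11101]: F1=1 F2=1 -> 0
  row 30 [11110]: F1=1 F2=0 (differ) -> 1
  row 31 [11111]: F1=1 F2=1 -> 0
Full result column, 8 rows per line (p,q fixed per line; r,s,t runs 000..111 left to right):
  rows 0-7 [p,q=00]: 11000110  (ones: 4)
  rows 8-15 [p,q=01]: 11000110  (ones: 4)
  rows 16-23 [p,q=10]: 00001010  (ones: 2)
  rows 24-31 [p,q=11]: 00001010  (ones: 2)
Disagreements = 4+4+2+2 = 12

12


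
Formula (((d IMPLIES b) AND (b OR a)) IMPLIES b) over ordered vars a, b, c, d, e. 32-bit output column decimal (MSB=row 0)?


Formula: (((d IMPLIES b) AND (b OR a)) IMPLIES b) over a, b, c, d, e (32 rows)
Evaluate each row (bits = a,b,c,d,e, MSB first):
  row 0 [00000]: (((0 IMPLIES 0) AND (0 OR 0)) IMPLIES 0) -> 1
  row 1 [00001]: (((0 IMPLIES 0) AND (0 OR 0)) IMPLIES 0) -> 1
  row 2 [00010]: (((1 IMPLIES 0) AND (0 OR 0)) IMPLIES 0) -> 1
  row 3 [00011]: (((1 IMPLIES 0) AND (0 OR 0)) IMPLIES 0) -> 1
  row 4 [00100]: (((0 IMPLIES 0) AND (0 OR 0)) IMPLIES 0) -> 1
  row 5 [00101]: (((0 IMPLIES 0) AND (0 OR 0)) IMPLIES 0) -> 1
  row 6 [00110]: (((1 IMPLIES 0) AND (0 OR 0)) IMPLIES 0) -> 1
  row 7 [00111]: (((1 IMPLIES 0) AND (0 OR 0)) IMPLIES 0) -> 1
  row 8 [01000]: (((0 IMPLIES 1) AND (1 OR 0)) IMPLIES 1) -> 1
  row 9 [01001]: (((0 IMPLIES 1) AND (1 OR 0)) IMPLIES 1) -> 1
  row 10 [01010]: (((1 IMPLIES 1) AND (1 OR 0)) IMPLIES 1) -> 1
  row 11 [01011]: (((1 IMPLIES 1) AND (1 OR 0)) IMPLIES 1) -> 1
  row 12 [01100]: (((0 IMPLIES 1) AND (1 OR 0)) IMPLIES 1) -> 1
  row 13 [01101]: (((0 IMPLIES 1) AND (1 OR 0)) IMPLIES 1) -> 1
  row 14 [01110]: (((1 IMPLIES 1) AND (1 OR 0)) IMPLIES 1) -> 1
  row 15 [01111]: (((1 IMPLIES 1) AND (1 OR 0)) IMPLIES 1) -> 1
  row 16 [10000]: (((0 IMPLIES 0) AND (0 OR 1)) IMPLIES 0) -> 0
  row 17 [10001]: (((0 IMPLIES 0) AND (0 OR 1)) IMPLIES 0) -> 0
  row 18 [10010]: (((1 IMPLIES 0) AND (0 OR 1)) IMPLIES 0) -> 1
  row 19 [10011]: (((1 IMPLIES 0) AND (0 OR 1)) IMPLIES 0) -> 1
  row 20 [10100]: (((0 IMPLIES 0) AND (0 OR 1)) IMPLIES 0) -> 0
  row 21 [10101]: (((0 IMPLIES 0) AND (0 OR 1)) IMPLIES 0) -> 0
  row 22 [10110]: (((1 IMPLIES 0) AND (0 OR 1)) IMPLIES 0) -> 1
  row 23 [10111]: (((1 IMPLIES 0) AND (0 OR 1)) IMPLIES 0) -> 1
  row 24 [11000]: (((0 IMPLIES 1) AND (1 OR 1)) IMPLIES 1) -> 1
  row 25 [11001]: (((0 IMPLIES 1) AND (1 OR 1)) IMPLIES 1) -> 1
  row 26 [11010]: (((1 IMPLIES 1) AND (1 OR 1)) IMPLIES 1) -> 1
  row 27 [11011]: (((1 IMPLIES 1) AND (1 OR 1)) IMPLIES 1) -> 1
  row 28 [11100]: (((0 IMPLIES 1) AND (1 OR 1)) IMPLIES 1) -> 1
  row 29 [11101]: (((0 IMPLIES 1) AND (1 OR 1)) IMPLIES 1) -> 1
  row 30 [11110]: (((1 IMPLIES 1) AND (1 OR 1)) IMPLIES 1) -> 1
  row 31 [11111]: (((1 IMPLIES 1) AND (1 OR 1)) IMPLIES 1) -> 1
Full result column, 4 rows per line (a,b,c fixed per line; d,e runs 00..11 left to right):
  rows 0-3 [a,b,c=000]: 1111  = hex F
  rows 4-7 [a,b,c=001]: 1111  = hex F
  rows 8-11 [a,b,c=010]: 1111  = hex F
  rows 12-15 [a,b,c=011]: 1111  = hex F
  rows 16-19 [a,b,c=100]: 0011  = hex 3
  rows 20-23 [a,b,c=101]: 0011  = hex 3
  rows 24-27 [a,b,c=110]: 1111  = hex F
  rows 28-31 [a,b,c=111]: 1111  = hex F
Output column (row 0 .. row 31) = 11111111111111110011001111111111
Output column grouped in 4s = 1111 1111 1111 1111 0011 0011 1111 1111 = 0xFFFF33FF
Convert to decimal digit by digit (value = value*16 + digit):
  F -> 15
  15*16 + 15 (F) = 255
  255*16 + 15 (F) = 4095
  4095*16 + 15 (F) = 65535
  65535*16 + 3 = 1048563
  1048563*16 + 3 = 16777011
  16777011*16 + 15 (F) = 268432191
  268432191*16 + 15 (F) = 4294915071
Decimal = 4294915071

4294915071


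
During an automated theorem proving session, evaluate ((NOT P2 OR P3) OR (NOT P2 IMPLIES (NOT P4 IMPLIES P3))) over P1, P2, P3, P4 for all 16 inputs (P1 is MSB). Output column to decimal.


Formula: ((NOT P2 OR P3) OR (NOT P2 IMPLIES (NOT P4 IMPLIES P3))) over P1, P2, P3, P4 (16 rows)
Evaluate each row (bits = P1,P2,P3,P4, MSB first):
  row 0 [0000]: ((NOT 0 OR 0) OR (NOT 0 IMPLIES (NOT 0 IMPLIES 0))) -> 1
  row 1 [0001]: ((NOT 0 OR 0) OR (NOT 0 IMPLIES (NOT 1 IMPLIES 0))) -> 1
  row 2 [0010]: ((NOT 0 OR 1) OR (NOT 0 IMPLIES (NOT 0 IMPLIES 1))) -> 1
  row 3 [0011]: ((NOT 0 OR 1) OR (NOT 0 IMPLIES (NOT 1 IMPLIES 1))) -> 1
  row 4 [0100]: ((NOT 1 OR 0) OR (NOT 1 IMPLIES (NOT 0 IMPLIES 0))) -> 1
  row 5 [0101]: ((NOT 1 OR 0) OR (NOT 1 IMPLIES (NOT 1 IMPLIES 0))) -> 1
  row 6 [0110]: ((NOT 1 OR 1) OR (NOT 1 IMPLIES (NOT 0 IMPLIES 1))) -> 1
  row 7 [0111]: ((NOT 1 OR 1) OR (NOT 1 IMPLIES (NOT 1 IMPLIES 1))) -> 1
  row 8 [1000]: ((NOT 0 OR 0) OR (NOT 0 IMPLIES (NOT 0 IMPLIES 0))) -> 1
  row 9 [1001]: ((NOT 0 OR 0) OR (NOT 0 IMPLIES (NOT 1 IMPLIES 0))) -> 1
  row 10 [1010]: ((NOT 0 OR 1) OR (NOT 0 IMPLIES (NOT 0 IMPLIES 1))) -> 1
  row 11 [1011]: ((NOT 0 OR 1) OR (NOT 0 IMPLIES (NOT 1 IMPLIES 1))) -> 1
  row 12 [1100]: ((NOT 1 OR 0) OR (NOT 1 IMPLIES (NOT 0 IMPLIES 0))) -> 1
  row 13 [1101]: ((NOT 1 OR 0) OR (NOT 1 IMPLIES (NOT 1 IMPLIES 0))) -> 1
  row 14 [1110]: ((NOT 1 OR 1) OR (NOT 1 IMPLIES (NOT 0 IMPLIES 1))) -> 1
  row 15 [1111]: ((NOT 1 OR 1) OR (NOT 1 IMPLIES (NOT 1 IMPLIES 1))) -> 1
Full result column, 4 rows per line (P1,P2 fixed per line; P3,P4 runs 00..11 left to right):
  rows 0-3 [P1,P2=00]: 1111  = hex F
  rows 4-7 [P1,P2=01]: 1111  = hex F
  rows 8-11 [P1,P2=10]: 1111  = hex F
  rows 12-15 [P1,P2=11]: 1111  = hex F
Output column (row 0 .. row 15) = 1111111111111111
Output column grouped in 4s = 1111 1111 1111 1111 = 0xFFFF
Convert to decimal digit by digit (value = value*16 + digit):
  F -> 15
  15*16 + 15 (F) = 255
  255*16 + 15 (F) = 4095
  4095*16 + 15 (F) = 65535
Decimal = 65535

65535


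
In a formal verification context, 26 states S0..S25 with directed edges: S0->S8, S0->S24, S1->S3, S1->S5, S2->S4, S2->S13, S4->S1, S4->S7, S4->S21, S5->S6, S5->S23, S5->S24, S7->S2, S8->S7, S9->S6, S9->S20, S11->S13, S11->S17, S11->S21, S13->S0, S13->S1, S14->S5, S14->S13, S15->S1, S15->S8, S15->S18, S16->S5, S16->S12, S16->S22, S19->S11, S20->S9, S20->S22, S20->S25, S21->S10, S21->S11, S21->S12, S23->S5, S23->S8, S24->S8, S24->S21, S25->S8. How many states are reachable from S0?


BFS from S0:
  layer 0: {S0}
  layer 1: {S8, S24}
  layer 2: {S7, S21}
  layer 3: {S2, S10, S11, S12}
  layer 4: {S4, S13, S17}
  layer 5: {S1}
  layer 6: {S3, S5}
  layer 7: {S6, S23}
Reachable set: {S0, S1, S2, S3, S4, S5, S6, S7, S8, S10, S11, S12, S13, S17, S21, S23, S24}
Count = 17

17


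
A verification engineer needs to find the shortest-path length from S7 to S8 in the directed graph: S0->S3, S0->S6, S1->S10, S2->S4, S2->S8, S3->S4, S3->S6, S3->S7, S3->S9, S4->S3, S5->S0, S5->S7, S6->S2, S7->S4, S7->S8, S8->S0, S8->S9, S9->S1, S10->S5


BFS layer-by-layer from S7:
  dist 0: {S7}
  dist 1: {S4, S8}
  -> S8 reached at distance 1
Shortest path length = 1

1


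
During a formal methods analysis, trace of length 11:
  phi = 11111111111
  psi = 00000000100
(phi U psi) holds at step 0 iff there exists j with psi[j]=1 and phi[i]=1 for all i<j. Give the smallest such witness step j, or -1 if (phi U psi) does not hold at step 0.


(phi U psi) at 0: need smallest j with psi[j]=1 and phi[i]=1 for all i in [0,j).
Scan from step 0:
  step 0: phi=1, psi=0 -> continue
  step 1: phi=1, psi=0 -> continue
  step 2: phi=1, psi=0 -> continue
  step 3: phi=1, psi=0 -> continue
  step 8: psi=1 and phi held for [0,8) -> witness found
Witness step = 8

8


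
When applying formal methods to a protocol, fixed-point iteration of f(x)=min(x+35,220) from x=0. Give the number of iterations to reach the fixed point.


Step 1: x=0, cap=220, increment=35
Step 2: x grows by 35 each step until capped at 220; fixed point is x=220
Step 3: iterations = ceil(220/35) = 7

7


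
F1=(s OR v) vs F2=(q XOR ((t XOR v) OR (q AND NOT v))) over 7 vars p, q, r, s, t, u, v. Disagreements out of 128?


F1 = (s OR v)
F2 = (q XOR ((t XOR v) OR (q AND NOT v)))
Evaluate both on each of 128 rows (bits = p,q,r,s,t,u,v):
  row 0 [0000000]: F1=0 F2=0 -> 0
  row 1 [0000001]: F1=1 F2=1 -> 0
  row 2 [0000010]: F1=0 F2=0 -> 0
  row 3 [0000011]: F1=1 F2=1 -> 0
  row 4 [0000100]: F1=0 F2=1 (differ) -> 1
  (every remaining row is evaluated the same way; all 128 results are listed next)
Full result column, 8 rows per line (p,q,r,s fixed per line; t,u,v runs 000..111 left to right):
  rows 0-7 [p,q,r,s=0000]: 00001111  (ones: 4)
  rows 8-15 [p,q,r,s=0001]: 10100101  (ones: 4)
  rows 16-23 [p,q,r,s=0010]: 00001111  (ones: 4)
  rows 24-31 [p,q,r,s=0011]: 10100101  (ones: 4)
  rows 32-39 [p,q,r,s=0100]: 01010000  (ones: 2)
  rows 40-47 [p,q,r,s=0101]: 11111010  (ones: 6)
  rows 48-55 [p,q,r,s=0110]: 01010000  (ones: 2)
  rows 56-63 [p,q,r,s=0111]: 11111010  (ones: 6)
  rows 64-71 [p,q,r,s=1000]: 00001111  (ones: 4)
  rows 72-79 [p,q,r,s=1001]: 10100101  (ones: 4)
  rows 80-87 [p,q,r,s=1010]: 00001111  (ones: 4)
  rows 88-95 [p,q,r,s=1011]: 10100101  (ones: 4)
  rows 96-103 [p,q,r,s=1100]: 01010000  (ones: 2)
  rows 104-111 [p,q,r,s=1101]: 11111010  (ones: 6)
  rows 112-119 [p,q,r,s=1110]: 01010000  (ones: 2)
  rows 120-127 [p,q,r,s=1111]: 11111010  (ones: 6)
Disagreements = 4+4+4+4+2+6+2+6+4+4+4+4+2+6+2+6 = 64

64


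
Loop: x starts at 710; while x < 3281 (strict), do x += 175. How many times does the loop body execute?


Step 1: x goes from 710 toward 3281 by 175; the body runs while x<3281, so iterations = ceil((bound-start)/step)
Step 2: Distance=2571
Step 3: ceil(2571/175)=15

15


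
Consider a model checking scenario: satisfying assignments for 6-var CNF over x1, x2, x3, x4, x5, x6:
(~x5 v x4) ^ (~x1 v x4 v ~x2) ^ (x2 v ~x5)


CNF with 3 clauses over 6 vars (64 assignments).
An assignment satisfies CNF iff every clause has >=1 true literal.
Check each row (bits = x1,x2,x3,x4,x5,x6; clause T/F shown):
  row 0 [000000]: clauses=TTT -> 1
  row 1 [000001]: clauses=TTT -> 1
  row 2 [000010]: clauses=FTF -> 0
  row 3 [000011]: clauses=FTF -> 0
  row 4 [000100]: clauses=TTT -> 1
  (every remaining row is evaluated the same way; all 64 results are listed next)
Full result column, 8 rows per line (x1,x2,x3 fixed per line; x4,x5,x6 runs 000..111 left to right):
  rows 0-7 [x1,x2,x3=000]: 11001100  (ones: 4)
  rows 8-15 [x1,x2,x3=001]: 11001100  (ones: 4)
  rows 16-23 [x1,x2,x3=010]: 11001111  (ones: 6)
  rows 24-31 [x1,x2,x3=011]: 11001111  (ones: 6)
  rows 32-39 [x1,x2,x3=100]: 11001100  (ones: 4)
  rows 40-47 [x1,x2,x3=101]: 11001100  (ones: 4)
  rows 48-55 [x1,x2,x3=110]: 00001111  (ones: 4)
  rows 56-63 [x1,x2,x3=111]: 00001111  (ones: 4)
Satisfying assignments = 4+4+6+6+4+4+4+4 = 36

36


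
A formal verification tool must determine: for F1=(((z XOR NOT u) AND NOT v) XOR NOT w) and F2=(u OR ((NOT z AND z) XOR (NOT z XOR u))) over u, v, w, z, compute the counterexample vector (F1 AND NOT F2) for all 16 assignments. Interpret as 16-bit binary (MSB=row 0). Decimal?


F1 = (((z XOR NOT u) AND NOT v) XOR NOT w)
F2 = (u OR ((NOT z AND z) XOR (NOT z XOR u)))
Counterexample to F1=>F2 is where F1=1 and F2=0.
Evaluate each row (bits = u,v,w,z, MSB first):
  row 0 [0000]: F1=0 F2=1 -> F1&~F2 -> 0
  row 1 [0001]: F1=1 F2=0 -> F1&~F2 -> 1
  row 2 [0010]: F1=1 F2=1 -> F1&~F2 -> 0
  row 3 [0011]: F1=0 F2=0 -> F1&~F2 -> 0
  row 4 [0100]: F1=1 F2=1 -> F1&~F2 -> 0
  row 5 [0101]: F1=1 F2=0 -> F1&~F2 -> 1
  row 6 [0110]: F1=0 F2=1 -> F1&~F2 -> 0
  row 7 [0111]: F1=0 F2=0 -> F1&~F2 -> 0
  row 8 [1000]: F1=1 F2=1 -> F1&~F2 -> 0
  row 9 [1001]: F1=0 F2=1 -> F1&~F2 -> 0
  row 10 [1010]: F1=0 F2=1 -> F1&~F2 -> 0
  row 11 [1011]: F1=1 F2=1 -> F1&~F2 -> 0
  row 12 [1100]: F1=1 F2=1 -> F1&~F2 -> 0
  row 13 [1101]: F1=1 F2=1 -> F1&~F2 -> 0
  row 14 [1110]: F1=0 F2=1 -> F1&~F2 -> 0
  row 15 [1111]: F1=0 F2=1 -> F1&~F2 -> 0
Full result column, 4 rows per line (u,v fixed per line; w,z runs 00..11 left to right):
  rows 0-3 [u,v=00]: 0100  = hex 4
  rows 4-7 [u,v=01]: 0100  = hex 4
  rows 8-11 [u,v=10]: 0000  = hex 0
  rows 12-15 [u,v=11]: 0000  = hex 0
Counterexample vector (row 0 .. row 15) = 0100010000000000
Output column grouped in 4s = 0100 0100 0000 0000 = 0x4400
Convert to decimal digit by digit (value = value*16 + digit):
  4 -> 4
  4*16 + 4 = 68
  68*16 + 0 = 1088
  1088*16 + 0 = 17408
Decimal = 17408

17408


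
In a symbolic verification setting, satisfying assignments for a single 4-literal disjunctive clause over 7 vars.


Step 1: Total=2^7=128
Step 2: Unsat when all 4 false: 2^3=8
Step 3: Sat=128-8=120

120


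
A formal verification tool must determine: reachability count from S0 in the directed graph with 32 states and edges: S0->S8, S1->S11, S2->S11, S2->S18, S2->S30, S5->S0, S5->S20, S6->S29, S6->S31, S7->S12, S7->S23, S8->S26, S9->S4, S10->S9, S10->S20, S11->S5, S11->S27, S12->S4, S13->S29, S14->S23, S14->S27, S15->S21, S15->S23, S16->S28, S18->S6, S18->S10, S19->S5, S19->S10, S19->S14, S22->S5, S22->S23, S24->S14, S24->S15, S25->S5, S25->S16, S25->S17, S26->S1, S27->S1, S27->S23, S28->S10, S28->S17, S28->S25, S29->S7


BFS from S0:
  layer 0: {S0}
  layer 1: {S8}
  layer 2: {S26}
  layer 3: {S1}
  layer 4: {S11}
  layer 5: {S5, S27}
  layer 6: {S20, S23}
Reachable set: {S0, S1, S5, S8, S11, S20, S23, S26, S27}
Count = 9

9


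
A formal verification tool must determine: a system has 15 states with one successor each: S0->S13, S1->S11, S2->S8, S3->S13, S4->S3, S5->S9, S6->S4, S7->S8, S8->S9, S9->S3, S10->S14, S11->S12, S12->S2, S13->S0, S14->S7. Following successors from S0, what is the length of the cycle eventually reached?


Trace from S0 until a state repeats:
  S0 -> S13 -> S0
S0 first seen at step 0, revisited at step 2.
Cycle length = 2 - 0 = 2

2


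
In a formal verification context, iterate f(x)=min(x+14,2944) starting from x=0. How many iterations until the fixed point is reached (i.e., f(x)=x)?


Step 1: x=0, cap=2944, increment=14
Step 2: x grows by 14 each step until capped at 2944; fixed point is x=2944
Step 3: iterations = ceil(2944/14) = 211

211


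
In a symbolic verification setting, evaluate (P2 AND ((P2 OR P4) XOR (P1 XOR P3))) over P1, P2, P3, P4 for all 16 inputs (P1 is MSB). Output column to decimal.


Formula: (P2 AND ((P2 OR P4) XOR (P1 XOR P3))) over P1, P2, P3, P4 (16 rows)
Evaluate each row (bits = P1,P2,P3,P4, MSB first):
  row 0 [0000]: (0 AND ((0 OR 0) XOR (0 XOR 0))) -> 0
  row 1 [0001]: (0 AND ((0 OR 1) XOR (0 XOR 0))) -> 0
  row 2 [0010]: (0 AND ((0 OR 0) XOR (0 XOR 1))) -> 0
  row 3 [0011]: (0 AND ((0 OR 1) XOR (0 XOR 1))) -> 0
  row 4 [0100]: (1 AND ((1 OR 0) XOR (0 XOR 0))) -> 1
  row 5 [0101]: (1 AND ((1 OR 1) XOR (0 XOR 0))) -> 1
  row 6 [0110]: (1 AND ((1 OR 0) XOR (0 XOR 1))) -> 0
  row 7 [0111]: (1 AND ((1 OR 1) XOR (0 XOR 1))) -> 0
  row 8 [1000]: (0 AND ((0 OR 0) XOR (1 XOR 0))) -> 0
  row 9 [1001]: (0 AND ((0 OR 1) XOR (1 XOR 0))) -> 0
  row 10 [1010]: (0 AND ((0 OR 0) XOR (1 XOR 1))) -> 0
  row 11 [1011]: (0 AND ((0 OR 1) XOR (1 XOR 1))) -> 0
  row 12 [1100]: (1 AND ((1 OR 0) XOR (1 XOR 0))) -> 0
  row 13 [1101]: (1 AND ((1 OR 1) XOR (1 XOR 0))) -> 0
  row 14 [1110]: (1 AND ((1 OR 0) XOR (1 XOR 1))) -> 1
  row 15 [1111]: (1 AND ((1 OR 1) XOR (1 XOR 1))) -> 1
Full result column, 4 rows per line (P1,P2 fixed per line; P3,P4 runs 00..11 left to right):
  rows 0-3 [P1,P2=00]: 0000  = hex 0
  rows 4-7 [P1,P2=01]: 1100  = hex C
  rows 8-11 [P1,P2=10]: 0000  = hex 0
  rows 12-15 [P1,P2=11]: 0011  = hex 3
Output column (row 0 .. row 15) = 0000110000000011
Output column grouped in 4s = 0000 1100 0000 0011 = 0x0C03
Convert to decimal digit by digit (value = value*16 + digit):
  0 -> 0
  0*16 + 12 (C) = 12
  12*16 + 0 = 192
  192*16 + 3 = 3075
Decimal = 3075

3075


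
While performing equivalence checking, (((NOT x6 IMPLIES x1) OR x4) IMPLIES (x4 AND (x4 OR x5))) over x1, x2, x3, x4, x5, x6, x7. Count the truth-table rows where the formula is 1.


Formula: (((NOT x6 IMPLIES x1) OR x4) IMPLIES (x4 AND (x4 OR x5))) over 7 vars (128 rows)
Evaluate each row (x1, x2, x3, x4, x5, x6, x7 as bits, MSB first):
  row 0 [0000000]: (((NOT 0 IMPLIES 0) OR 0) IMPLIES (0 AND (0 OR 0))) -> 1
  row 1 [0000001]: (((NOT 0 IMPLIES 0) OR 0) IMPLIES (0 AND (0 OR 0))) -> 1
  row 2 [0000010]: (((NOT 1 IMPLIES 0) OR 0) IMPLIES (0 AND (0 OR 0))) -> 0
  row 3 [0000011]: (((NOT 1 IMPLIES 0) OR 0) IMPLIES (0 AND (0 OR 0))) -> 0
  row 4 [0000100]: (((NOT 0 IMPLIES 0) OR 0) IMPLIES (0 AND (0 OR 1))) -> 1
  (every remaining row is evaluated the same way; all 128 results are listed next)
Full result column, 8 rows per line (x1,x2,x3,x4 fixed per line; x5,x6,x7 runs 000..111 left to right):
  rows 0-7 [x1,x2,x3,x4=0000]: 11001100  (ones: 4)
  rows 8-15 [x1,x2,x3,x4=0001]: 11111111  (ones: 8)
  rows 16-23 [x1,x2,x3,x4=0010]: 11001100  (ones: 4)
  rows 24-31 [x1,x2,x3,x4=0011]: 11111111  (ones: 8)
  rows 32-39 [x1,x2,x3,x4=0100]: 11001100  (ones: 4)
  rows 40-47 [x1,x2,x3,x4=0101]: 11111111  (ones: 8)
  rows 48-55 [x1,x2,x3,x4=0110]: 11001100  (ones: 4)
  rows 56-63 [x1,x2,x3,x4=0111]: 11111111  (ones: 8)
  rows 64-71 [x1,x2,x3,x4=1000]: 00000000  (ones: 0)
  rows 72-79 [x1,x2,x3,x4=1001]: 11111111  (ones: 8)
  rows 80-87 [x1,x2,x3,x4=1010]: 00000000  (ones: 0)
  rows 88-95 [x1,x2,x3,x4=1011]: 11111111  (ones: 8)
  rows 96-103 [x1,x2,x3,x4=1100]: 00000000  (ones: 0)
  rows 104-111 [x1,x2,x3,x4=1101]: 11111111  (ones: 8)
  rows 112-119 [x1,x2,x3,x4=1110]: 00000000  (ones: 0)
  rows 120-127 [x1,x2,x3,x4=1111]: 11111111  (ones: 8)
Count of 1-rows = 4+8+4+8+4+8+4+8+0+8+0+8+0+8+0+8 = 80

80


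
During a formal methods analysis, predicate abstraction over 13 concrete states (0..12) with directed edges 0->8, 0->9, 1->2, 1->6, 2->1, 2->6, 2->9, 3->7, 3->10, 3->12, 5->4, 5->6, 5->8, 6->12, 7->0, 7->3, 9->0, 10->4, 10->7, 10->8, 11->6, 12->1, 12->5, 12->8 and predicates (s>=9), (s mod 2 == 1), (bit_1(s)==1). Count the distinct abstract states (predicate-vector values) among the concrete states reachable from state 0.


BFS from 0:
Concrete reachable: {0, 8, 9}
Abstract via predicates (s>=9), (s mod 2 == 1), (bit_1(s)==1):
  (0,0,0) <- {0, 8}
  (1,1,0) <- {9}
Distinct abstract states = 2

2


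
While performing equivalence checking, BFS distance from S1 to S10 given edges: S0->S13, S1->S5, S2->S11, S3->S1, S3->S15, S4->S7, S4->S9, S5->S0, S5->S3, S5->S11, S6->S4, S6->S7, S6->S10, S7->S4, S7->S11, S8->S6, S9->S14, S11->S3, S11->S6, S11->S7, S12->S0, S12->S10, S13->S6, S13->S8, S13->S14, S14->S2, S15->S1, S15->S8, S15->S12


BFS layer-by-layer from S1:
  dist 0: {S1}
  dist 1: {S5}
  dist 2: {S0, S3, S11}
  dist 3: {S6, S7, S13, S15}
  dist 4: {S4, S8, S10, S12, S14}
  -> S10 reached at distance 4
Shortest path length = 4

4


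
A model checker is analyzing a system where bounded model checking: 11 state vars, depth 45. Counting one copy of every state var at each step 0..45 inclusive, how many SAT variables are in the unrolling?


BMC unrolls to depth k, creating one copy of each state var for steps 0..k.
Step count = 45 + 1 = 46 (steps 0 through 45)
Vars per step = 11
Total = 11 * 46 = 506

506


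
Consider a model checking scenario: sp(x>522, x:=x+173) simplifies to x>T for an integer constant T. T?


Formula: sp(P, x:=E) = exists old_x. (x = E[old_x/x]) AND P[old_x/x] (old_x is the value of x before the assignment; eliminate old_x by solving x = E[old_x/x] for old_x)
Step 1: Precondition P: x>522, i.e. old_x > 522
Step 2: Assignment gives x = old_x + 173, so old_x = x - 173
Step 3: Substitute into P: x - 173 > 522
Step 4: Simplify: x > 522+173 = 695

695


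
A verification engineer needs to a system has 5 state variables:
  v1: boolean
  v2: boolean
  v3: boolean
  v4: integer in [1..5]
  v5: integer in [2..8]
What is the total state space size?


State space = product of domain sizes of all variables.
Domain sizes:
  v1 (boolean): 2
  v2 (boolean): 2
  v3 (boolean): 2
  v4 (integer in [1..5]): 5
  v5 (integer in [2..8]): 7
Product = 2 * 2 * 2 * 5 * 7 = 280

280


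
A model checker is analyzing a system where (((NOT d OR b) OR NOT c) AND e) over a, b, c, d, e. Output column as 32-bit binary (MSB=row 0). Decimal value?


Formula: (((NOT d OR b) OR NOT c) AND e) over a, b, c, d, e (32 rows)
Evaluate each row (bits = a,b,c,d,e, MSB first):
  row 0 [00000]: (((NOT 0 OR 0) OR NOT 0) AND 0) -> 0
  row 1 [00001]: (((NOT 0 OR 0) OR NOT 0) AND 1) -> 1
  row 2 [00010]: (((NOT 1 OR 0) OR NOT 0) AND 0) -> 0
  row 3 [00011]: (((NOT 1 OR 0) OR NOT 0) AND 1) -> 1
  row 4 [00100]: (((NOT 0 OR 0) OR NOT 1) AND 0) -> 0
  row 5 [00101]: (((NOT 0 OR 0) OR NOT 1) AND 1) -> 1
  row 6 [00110]: (((NOT 1 OR 0) OR NOT 1) AND 0) -> 0
  row 7 [00111]: (((NOT 1 OR 0) OR NOT 1) AND 1) -> 0
  row 8 [01000]: (((NOT 0 OR 1) OR NOT 0) AND 0) -> 0
  row 9 [01001]: (((NOT 0 OR 1) OR NOT 0) AND 1) -> 1
  row 10 [01010]: (((NOT 1 OR 1) OR NOT 0) AND 0) -> 0
  row 11 [01011]: (((NOT 1 OR 1) OR NOT 0) AND 1) -> 1
  row 12 [01100]: (((NOT 0 OR 1) OR NOT 1) AND 0) -> 0
  row 13 [01101]: (((NOT 0 OR 1) OR NOT 1) AND 1) -> 1
  row 14 [01110]: (((NOT 1 OR 1) OR NOT 1) AND 0) -> 0
  row 15 [01111]: (((NOT 1 OR 1) OR NOT 1) AND 1) -> 1
  row 16 [10000]: (((NOT 0 OR 0) OR NOT 0) AND 0) -> 0
  row 17 [10001]: (((NOT 0 OR 0) OR NOT 0) AND 1) -> 1
  row 18 [10010]: (((NOT 1 OR 0) OR NOT 0) AND 0) -> 0
  row 19 [10011]: (((NOT 1 OR 0) OR NOT 0) AND 1) -> 1
  row 20 [10100]: (((NOT 0 OR 0) OR NOT 1) AND 0) -> 0
  row 21 [10101]: (((NOT 0 OR 0) OR NOT 1) AND 1) -> 1
  row 22 [10110]: (((NOT 1 OR 0) OR NOT 1) AND 0) -> 0
  row 23 [10111]: (((NOT 1 OR 0) OR NOT 1) AND 1) -> 0
  row 24 [11000]: (((NOT 0 OR 1) OR NOT 0) AND 0) -> 0
  row 25 [11001]: (((NOT 0 OR 1) OR NOT 0) AND 1) -> 1
  row 26 [11010]: (((NOT 1 OR 1) OR NOT 0) AND 0) -> 0
  row 27 [11011]: (((NOT 1 OR 1) OR NOT 0) AND 1) -> 1
  row 28 [11100]: (((NOT 0 OR 1) OR NOT 1) AND 0) -> 0
  row 29 [11101]: (((NOT 0 OR 1) OR NOT 1) AND 1) -> 1
  row 30 [11110]: (((NOT 1 OR 1) OR NOT 1) AND 0) -> 0
  row 31 [11111]: (((NOT 1 OR 1) OR NOT 1) AND 1) -> 1
Full result column, 4 rows per line (a,b,c fixed per line; d,e runs 00..11 left to right):
  rows 0-3 [a,b,c=000]: 0101  = hex 5
  rows 4-7 [a,b,c=001]: 0100  = hex 4
  rows 8-11 [a,b,c=010]: 0101  = hex 5
  rows 12-15 [a,b,c=011]: 0101  = hex 5
  rows 16-19 [a,b,c=100]: 0101  = hex 5
  rows 20-23 [a,b,c=101]: 0100  = hex 4
  rows 24-27 [a,b,c=110]: 0101  = hex 5
  rows 28-31 [a,b,c=111]: 0101  = hex 5
Output column (row 0 .. row 31) = 01010100010101010101010001010101
Output column grouped in 4s = 0101 0100 0101 0101 0101 0100 0101 0101 = 0x54555455
Convert to decimal digit by digit (value = value*16 + digit):
  5 -> 5
  5*16 + 4 = 84
  84*16 + 5 = 1349
  1349*16 + 5 = 21589
  21589*16 + 5 = 345429
  345429*16 + 4 = 5526868
  5526868*16 + 5 = 88429893
  88429893*16 + 5 = 1414878293
Decimal = 1414878293

1414878293


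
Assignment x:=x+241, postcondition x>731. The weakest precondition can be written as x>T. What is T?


Formula: wp(x:=E, P) = P[E/x] (substitute E for x in postcondition)
Step 1: Postcondition: x>731
Step 2: Substitute x+241 for x: x+241>731
Step 3: Solve for x: x > 731-241 = 490

490


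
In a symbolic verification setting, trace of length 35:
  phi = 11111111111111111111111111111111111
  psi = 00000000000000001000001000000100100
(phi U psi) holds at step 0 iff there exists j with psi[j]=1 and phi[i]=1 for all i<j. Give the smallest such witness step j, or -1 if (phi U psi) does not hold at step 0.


(phi U psi) at 0: need smallest j with psi[j]=1 and phi[i]=1 for all i in [0,j).
Scan from step 0:
  step 0: phi=1, psi=0 -> continue
  step 1: phi=1, psi=0 -> continue
  step 2: phi=1, psi=0 -> continue
  step 3: phi=1, psi=0 -> continue
  step 16: psi=1 and phi held for [0,16) -> witness found
Witness step = 16

16


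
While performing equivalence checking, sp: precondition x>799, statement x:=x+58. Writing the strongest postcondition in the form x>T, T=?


Formula: sp(P, x:=E) = exists old_x. (x = E[old_x/x]) AND P[old_x/x] (old_x is the value of x before the assignment; eliminate old_x by solving x = E[old_x/x] for old_x)
Step 1: Precondition P: x>799, i.e. old_x > 799
Step 2: Assignment gives x = old_x + 58, so old_x = x - 58
Step 3: Substitute into P: x - 58 > 799
Step 4: Simplify: x > 799+58 = 857

857


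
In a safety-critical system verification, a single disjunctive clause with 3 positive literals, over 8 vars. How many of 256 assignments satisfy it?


Step 1: Total=2^8=256
Step 2: Unsat when all 3 false: 2^5=32
Step 3: Sat=256-32=224

224


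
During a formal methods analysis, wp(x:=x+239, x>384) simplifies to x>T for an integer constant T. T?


Formula: wp(x:=E, P) = P[E/x] (substitute E for x in postcondition)
Step 1: Postcondition: x>384
Step 2: Substitute x+239 for x: x+239>384
Step 3: Solve for x: x > 384-239 = 145

145


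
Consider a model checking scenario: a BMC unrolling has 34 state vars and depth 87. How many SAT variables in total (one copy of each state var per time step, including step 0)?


BMC unrolls to depth k, creating one copy of each state var for steps 0..k.
Step count = 87 + 1 = 88 (steps 0 through 87)
Vars per step = 34
Total = 34 * 88 = 2992

2992


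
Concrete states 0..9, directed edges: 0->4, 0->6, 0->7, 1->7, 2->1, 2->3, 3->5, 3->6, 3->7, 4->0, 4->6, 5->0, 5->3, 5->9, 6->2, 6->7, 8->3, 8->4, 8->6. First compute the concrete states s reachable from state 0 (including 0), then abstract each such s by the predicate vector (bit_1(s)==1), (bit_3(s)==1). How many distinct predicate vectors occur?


BFS from 0:
Concrete reachable: {0, 1, 2, 3, 4, 5, 6, 7, 9}
Abstract via predicates (bit_1(s)==1), (bit_3(s)==1):
  (0,0) <- {0, 1, 4, 5}
  (0,1) <- {9}
  (1,0) <- {2, 3, 6, 7}
Distinct abstract states = 3

3


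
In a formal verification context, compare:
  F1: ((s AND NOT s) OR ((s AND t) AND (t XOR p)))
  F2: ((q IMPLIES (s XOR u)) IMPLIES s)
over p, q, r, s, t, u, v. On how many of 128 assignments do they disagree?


F1 = ((s AND NOT s) OR ((s AND t) AND (t XOR p)))
F2 = ((q IMPLIES (s XOR u)) IMPLIES s)
Evaluate both on each of 128 rows (bits = p,q,r,s,t,u,v):
  row 0 [0000000]: F1=0 F2=0 -> 0
  row 1 [0000001]: F1=0 F2=0 -> 0
  row 2 [0000010]: F1=0 F2=0 -> 0
  row 3 [0000011]: F1=0 F2=0 -> 0
  row 4 [0000100]: F1=0 F2=0 -> 0
  (every remaining row is evaluated the same way; all 128 results are listed next)
Full result column, 8 rows per line (p,q,r,s fixed per line; t,u,v runs 000..111 left to right):
  rows 0-7 [p,q,r,s=0000]: 00000000  (ones: 0)
  rows 8-15 [p,q,r,s=0001]: 11110000  (ones: 4)
  rows 16-23 [p,q,r,s=0010]: 00000000  (ones: 0)
  rows 24-31 [p,q,r,s=0011]: 11110000  (ones: 4)
  rows 32-39 [p,q,r,s=0100]: 11001100  (ones: 4)
  rows 40-47 [p,q,r,s=0101]: 11110000  (ones: 4)
  rows 48-55 [p,q,r,s=0110]: 11001100  (ones: 4)
  rows 56-63 [p,q,r,s=0111]: 11110000  (ones: 4)
  rows 64-71 [p,q,r,s=1000]: 00000000  (ones: 0)
  rows 72-79 [p,q,r,s=1001]: 11111111  (ones: 8)
  rows 80-87 [p,q,r,s=1010]: 00000000  (ones: 0)
  rows 88-95 [p,q,r,s=1011]: 11111111  (ones: 8)
  rows 96-103 [p,q,r,s=1100]: 11001100  (ones: 4)
  rows 104-111 [p,q,r,s=1101]: 11111111  (ones: 8)
  rows 112-119 [p,q,r,s=1110]: 11001100  (ones: 4)
  rows 120-127 [p,q,r,s=1111]: 11111111  (ones: 8)
Disagreements = 0+4+0+4+4+4+4+4+0+8+0+8+4+8+4+8 = 64

64


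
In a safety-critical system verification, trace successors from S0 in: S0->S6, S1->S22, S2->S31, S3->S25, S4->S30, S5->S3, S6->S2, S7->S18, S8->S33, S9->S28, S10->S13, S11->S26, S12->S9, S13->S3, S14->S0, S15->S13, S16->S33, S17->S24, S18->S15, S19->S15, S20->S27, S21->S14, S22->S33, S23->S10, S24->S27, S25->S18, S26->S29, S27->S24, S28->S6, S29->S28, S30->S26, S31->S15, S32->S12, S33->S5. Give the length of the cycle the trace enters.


Trace from S0 until a state repeats:
  S0 -> S6 -> S2 -> S31 -> S15 -> S13 -> S3 -> S25 -> S18 -> S15
S15 first seen at step 4, revisited at step 9.
Cycle length = 9 - 4 = 5

5


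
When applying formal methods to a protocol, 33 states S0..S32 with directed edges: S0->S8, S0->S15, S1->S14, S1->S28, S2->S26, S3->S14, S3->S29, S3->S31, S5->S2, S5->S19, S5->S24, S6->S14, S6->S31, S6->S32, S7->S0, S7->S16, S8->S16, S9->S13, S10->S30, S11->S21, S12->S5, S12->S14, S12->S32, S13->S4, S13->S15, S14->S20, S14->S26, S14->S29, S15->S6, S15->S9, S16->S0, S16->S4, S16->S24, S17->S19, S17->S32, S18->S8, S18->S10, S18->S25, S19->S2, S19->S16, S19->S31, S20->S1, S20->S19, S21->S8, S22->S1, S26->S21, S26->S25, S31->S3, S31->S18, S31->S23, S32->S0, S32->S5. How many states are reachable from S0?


BFS from S0:
  layer 0: {S0}
  layer 1: {S8, S15}
  layer 2: {S6, S9, S16}
  layer 3: {S4, S13, S14, S24, S31, S32}
  layer 4: {S3, S5, S18, S20, S23, S26, S29}
  layer 5: {S1, S2, S10, S19, S21, S25}
  layer 6: {S28, S30}
Reachable set: {S0, S1, S2, S3, S4, S5, S6, S8, S9, S10, S13, S14, S15, S16, S18, S19, S20, S21, S23, S24, S25, S26, S28, S29, S30, S31, S32}
Count = 27

27


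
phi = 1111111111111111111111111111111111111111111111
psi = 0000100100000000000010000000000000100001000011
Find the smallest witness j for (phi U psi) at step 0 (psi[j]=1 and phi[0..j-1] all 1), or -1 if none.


(phi U psi) at 0: need smallest j with psi[j]=1 and phi[i]=1 for all i in [0,j).
Scan from step 0:
  step 0: phi=1, psi=0 -> continue
  step 1: phi=1, psi=0 -> continue
  step 2: phi=1, psi=0 -> continue
  step 3: phi=1, psi=0 -> continue
  step 4: psi=1 and phi held for [0,4) -> witness found
Witness step = 4

4


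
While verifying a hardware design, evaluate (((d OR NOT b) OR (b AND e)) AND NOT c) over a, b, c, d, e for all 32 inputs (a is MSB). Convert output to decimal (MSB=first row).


Formula: (((d OR NOT b) OR (b AND e)) AND NOT c) over a, b, c, d, e (32 rows)
Evaluate each row (bits = a,b,c,d,e, MSB first):
  row 0 [00000]: (((0 OR NOT 0) OR (0 AND 0)) AND NOT 0) -> 1
  row 1 [00001]: (((0 OR NOT 0) OR (0 AND 1)) AND NOT 0) -> 1
  row 2 [00010]: (((1 OR NOT 0) OR (0 AND 0)) AND NOT 0) -> 1
  row 3 [00011]: (((1 OR NOT 0) OR (0 AND 1)) AND NOT 0) -> 1
  row 4 [00100]: (((0 OR NOT 0) OR (0 AND 0)) AND NOT 1) -> 0
  row 5 [00101]: (((0 OR NOT 0) OR (0 AND 1)) AND NOT 1) -> 0
  row 6 [00110]: (((1 OR NOT 0) OR (0 AND 0)) AND NOT 1) -> 0
  row 7 [00111]: (((1 OR NOT 0) OR (0 AND 1)) AND NOT 1) -> 0
  row 8 [01000]: (((0 OR NOT 1) OR (1 AND 0)) AND NOT 0) -> 0
  row 9 [01001]: (((0 OR NOT 1) OR (1 AND 1)) AND NOT 0) -> 1
  row 10 [01010]: (((1 OR NOT 1) OR (1 AND 0)) AND NOT 0) -> 1
  row 11 [01011]: (((1 OR NOT 1) OR (1 AND 1)) AND NOT 0) -> 1
  row 12 [01100]: (((0 OR NOT 1) OR (1 AND 0)) AND NOT 1) -> 0
  row 13 [01101]: (((0 OR NOT 1) OR (1 AND 1)) AND NOT 1) -> 0
  row 14 [01110]: (((1 OR NOT 1) OR (1 AND 0)) AND NOT 1) -> 0
  row 15 [01111]: (((1 OR NOT 1) OR (1 AND 1)) AND NOT 1) -> 0
  row 16 [10000]: (((0 OR NOT 0) OR (0 AND 0)) AND NOT 0) -> 1
  row 17 [10001]: (((0 OR NOT 0) OR (0 AND 1)) AND NOT 0) -> 1
  row 18 [10010]: (((1 OR NOT 0) OR (0 AND 0)) AND NOT 0) -> 1
  row 19 [10011]: (((1 OR NOT 0) OR (0 AND 1)) AND NOT 0) -> 1
  row 20 [10100]: (((0 OR NOT 0) OR (0 AND 0)) AND NOT 1) -> 0
  row 21 [10101]: (((0 OR NOT 0) OR (0 AND 1)) AND NOT 1) -> 0
  row 22 [10110]: (((1 OR NOT 0) OR (0 AND 0)) AND NOT 1) -> 0
  row 23 [10111]: (((1 OR NOT 0) OR (0 AND 1)) AND NOT 1) -> 0
  row 24 [11000]: (((0 OR NOT 1) OR (1 AND 0)) AND NOT 0) -> 0
  row 25 [11001]: (((0 OR NOT 1) OR (1 AND 1)) AND NOT 0) -> 1
  row 26 [11010]: (((1 OR NOT 1) OR (1 AND 0)) AND NOT 0) -> 1
  row 27 [11011]: (((1 OR NOT 1) OR (1 AND 1)) AND NOT 0) -> 1
  row 28 [11100]: (((0 OR NOT 1) OR (1 AND 0)) AND NOT 1) -> 0
  row 29 [11101]: (((0 OR NOT 1) OR (1 AND 1)) AND NOT 1) -> 0
  row 30 [11110]: (((1 OR NOT 1) OR (1 AND 0)) AND NOT 1) -> 0
  row 31 [11111]: (((1 OR NOT 1) OR (1 AND 1)) AND NOT 1) -> 0
Full result column, 4 rows per line (a,b,c fixed per line; d,e runs 00..11 left to right):
  rows 0-3 [a,b,c=000]: 1111  = hex F
  rows 4-7 [a,b,c=001]: 0000  = hex 0
  rows 8-11 [a,b,c=010]: 0111  = hex 7
  rows 12-15 [a,b,c=011]: 0000  = hex 0
  rows 16-19 [a,b,c=100]: 1111  = hex F
  rows 20-23 [a,b,c=101]: 0000  = hex 0
  rows 24-27 [a,b,c=110]: 0111  = hex 7
  rows 28-31 [a,b,c=111]: 0000  = hex 0
Output column (row 0 .. row 31) = 11110000011100001111000001110000
Output column grouped in 4s = 1111 0000 0111 0000 1111 0000 0111 0000 = 0xF070F070
Convert to decimal digit by digit (value = value*16 + digit):
  F -> 15
  15*16 + 0 = 240
  240*16 + 7 = 3847
  3847*16 + 0 = 61552
  61552*16 + 15 (F) = 984847
  984847*16 + 0 = 15757552
  15757552*16 + 7 = 252120839
  252120839*16 + 0 = 4033933424
Decimal = 4033933424

4033933424


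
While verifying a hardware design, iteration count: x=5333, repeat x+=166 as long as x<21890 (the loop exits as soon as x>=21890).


Step 1: x goes from 5333 toward 21890 by 166; the body runs while x<21890, so iterations = ceil((bound-start)/step)
Step 2: Distance=16557
Step 3: ceil(16557/166)=100

100


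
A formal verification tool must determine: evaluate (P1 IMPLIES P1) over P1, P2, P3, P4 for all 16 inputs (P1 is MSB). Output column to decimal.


Formula: (P1 IMPLIES P1) over P1, P2, P3, P4 (16 rows)
Evaluate each row (bits = P1,P2,P3,P4, MSB first):
  row 0 [0000]: (0 IMPLIES 0) -> 1
  row 1 [0001]: (0 IMPLIES 0) -> 1
  row 2 [0010]: (0 IMPLIES 0) -> 1
  row 3 [0011]: (0 IMPLIES 0) -> 1
  row 4 [0100]: (0 IMPLIES 0) -> 1
  row 5 [0101]: (0 IMPLIES 0) -> 1
  row 6 [0110]: (0 IMPLIES 0) -> 1
  row 7 [0111]: (0 IMPLIES 0) -> 1
  row 8 [1000]: (1 IMPLIES 1) -> 1
  row 9 [1001]: (1 IMPLIES 1) -> 1
  row 10 [1010]: (1 IMPLIES 1) -> 1
  row 11 [1011]: (1 IMPLIES 1) -> 1
  row 12 [1100]: (1 IMPLIES 1) -> 1
  row 13 [1101]: (1 IMPLIES 1) -> 1
  row 14 [1110]: (1 IMPLIES 1) -> 1
  row 15 [1111]: (1 IMPLIES 1) -> 1
Full result column, 4 rows per line (P1,P2 fixed per line; P3,P4 runs 00..11 left to right):
  rows 0-3 [P1,P2=00]: 1111  = hex F
  rows 4-7 [P1,P2=01]: 1111  = hex F
  rows 8-11 [P1,P2=10]: 1111  = hex F
  rows 12-15 [P1,P2=11]: 1111  = hex F
Output column (row 0 .. row 15) = 1111111111111111
Output column grouped in 4s = 1111 1111 1111 1111 = 0xFFFF
Convert to decimal digit by digit (value = value*16 + digit):
  F -> 15
  15*16 + 15 (F) = 255
  255*16 + 15 (F) = 4095
  4095*16 + 15 (F) = 65535
Decimal = 65535

65535


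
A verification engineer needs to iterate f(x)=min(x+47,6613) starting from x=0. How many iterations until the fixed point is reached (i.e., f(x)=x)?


Step 1: x=0, cap=6613, increment=47
Step 2: x grows by 47 each step until capped at 6613; fixed point is x=6613
Step 3: iterations = ceil(6613/47) = 141

141


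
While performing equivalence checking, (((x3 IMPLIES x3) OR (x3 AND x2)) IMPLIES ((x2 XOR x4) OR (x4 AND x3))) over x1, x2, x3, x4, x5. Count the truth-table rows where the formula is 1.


Formula: (((x3 IMPLIES x3) OR (x3 AND x2)) IMPLIES ((x2 XOR x4) OR (x4 AND x3))) over 5 vars (32 rows)
Evaluate each row (x1, x2, x3, x4, x5 as bits, MSB first):
  row 0 [00000]: (((0 IMPLIES 0) OR (0 AND 0)) IMPLIES ((0 XOR 0) OR (0 AND 0))) -> 0
  row 1 [00001]: (((0 IMPLIES 0) OR (0 AND 0)) IMPLIES ((0 XOR 0) OR (0 AND 0))) -> 0
  row 2 [00010]: (((0 IMPLIES 0) OR (0 AND 0)) IMPLIES ((0 XOR 1) OR (1 AND 0))) -> 1
  row 3 [00011]: (((0 IMPLIES 0) OR (0 AND 0)) IMPLIES ((0 XOR 1) OR (1 AND 0))) -> 1
  row 4 [00100]: (((1 IMPLIES 1) OR (1 AND 0)) IMPLIES ((0 XOR 0) OR (0 AND 1))) -> 0
  row 5 [00101]: (((1 IMPLIES 1) OR (1 AND 0)) IMPLIES ((0 XOR 0) OR (0 AND 1))) -> 0
  row 6 [00110]: (((1 IMPLIES 1) OR (1 AND 0)) IMPLIES ((0 XOR 1) OR (1 AND 1))) -> 1
  row 7 [00111]: (((1 IMPLIES 1) OR (1 AND 0)) IMPLIES ((0 XOR 1) OR (1 AND 1))) -> 1
  row 8 [01000]: (((0 IMPLIES 0) OR (0 AND 1)) IMPLIES ((1 XOR 0) OR (0 AND 0))) -> 1
  row 9 [01001]: (((0 IMPLIES 0) OR (0 AND 1)) IMPLIES ((1 XOR 0) OR (0 AND 0))) -> 1
  row 10 [01010]: (((0 IMPLIES 0) OR (0 AND 1)) IMPLIES ((1 XOR 1) OR (1 AND 0))) -> 0
  row 11 [01011]: (((0 IMPLIES 0) OR (0 AND 1)) IMPLIES ((1 XOR 1) OR (1 AND 0))) -> 0
  row 12 [01100]: (((1 IMPLIES 1) OR (1 AND 1)) IMPLIES ((1 XOR 0) OR (0 AND 1))) -> 1
  row 13 [01101]: (((1 IMPLIES 1) OR (1 AND 1)) IMPLIES ((1 XOR 0) OR (0 AND 1))) -> 1
  row 14 [01110]: (((1 IMPLIES 1) OR (1 AND 1)) IMPLIES ((1 XOR 1) OR (1 AND 1))) -> 1
  row 15 [01111]: (((1 IMPLIES 1) OR (1 AND 1)) IMPLIES ((1 XOR 1) OR (1 AND 1))) -> 1
  row 16 [10000]: (((0 IMPLIES 0) OR (0 AND 0)) IMPLIES ((0 XOR 0) OR (0 AND 0))) -> 0
  row 17 [10001]: (((0 IMPLIES 0) OR (0 AND 0)) IMPLIES ((0 XOR 0) OR (0 AND 0))) -> 0
  row 18 [10010]: (((0 IMPLIES 0) OR (0 AND 0)) IMPLIES ((0 XOR 1) OR (1 AND 0))) -> 1
  row 19 [10011]: (((0 IMPLIES 0) OR (0 AND 0)) IMPLIES ((0 XOR 1) OR (1 AND 0))) -> 1
  row 20 [10100]: (((1 IMPLIES 1) OR (1 AND 0)) IMPLIES ((0 XOR 0) OR (0 AND 1))) -> 0
  row 21 [10101]: (((1 IMPLIES 1) OR (1 AND 0)) IMPLIES ((0 XOR 0) OR (0 AND 1))) -> 0
  row 22 [10110]: (((1 IMPLIES 1) OR (1 AND 0)) IMPLIES ((0 XOR 1) OR (1 AND 1))) -> 1
  row 23 [10111]: (((1 IMPLIES 1) OR (1 AND 0)) IMPLIES ((0 XOR 1) OR (1 AND 1))) -> 1
  row 24 [11000]: (((0 IMPLIES 0) OR (0 AND 1)) IMPLIES ((1 XOR 0) OR (0 AND 0))) -> 1
  row 25 [11001]: (((0 IMPLIES 0) OR (0 AND 1)) IMPLIES ((1 XOR 0) OR (0 AND 0))) -> 1
  row 26 [11010]: (((0 IMPLIES 0) OR (0 AND 1)) IMPLIES ((1 XOR 1) OR (1 AND 0))) -> 0
  row 27 [11011]: (((0 IMPLIES 0) OR (0 AND 1)) IMPLIES ((1 XOR 1) OR (1 AND 0))) -> 0
  row 28 [11100]: (((1 IMPLIES 1) OR (1 AND 1)) IMPLIES ((1 XOR 0) OR (0 AND 1))) -> 1
  row 29 [11101]: (((1 IMPLIES 1) OR (1 AND 1)) IMPLIES ((1 XOR 0) OR (0 AND 1))) -> 1
  row 30 [11110]: (((1 IMPLIES 1) OR (1 AND 1)) IMPLIES ((1 XOR 1) OR (1 AND 1))) -> 1
  row 31 [11111]: (((1 IMPLIES 1) OR (1 AND 1)) IMPLIES ((1 XOR 1) OR (1 AND 1))) -> 1
Full result column, 8 rows per line (x1,x2 fixed per line; x3,x4,x5 runs 000..111 left to right):
  rows 0-7 [x1,x2=00]: 00110011  (ones: 4)
  rows 8-15 [x1,x2=01]: 11001111  (ones: 6)
  rows 16-23 [x1,x2=10]: 00110011  (ones: 4)
  rows 24-31 [x1,x2=11]: 11001111  (ones: 6)
Count of 1-rows = 4+6+4+6 = 20

20


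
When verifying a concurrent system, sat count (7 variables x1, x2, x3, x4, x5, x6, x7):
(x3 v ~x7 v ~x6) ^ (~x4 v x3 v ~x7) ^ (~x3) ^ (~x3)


CNF with 4 clauses over 7 vars (128 assignments).
An assignment satisfies CNF iff every clause has >=1 true literal.
Check each row (bits = x1,x2,x3,x4,x5,x6,x7; clause T/F shown):
  row 0 [0000000]: clauses=TTTT -> 1
  row 1 [0000001]: clauses=TTTT -> 1
  row 2 [0000010]: clauses=TTTT -> 1
  row 3 [0000011]: clauses=FTTT -> 0
  row 4 [0000100]: clauses=TTTT -> 1
  (every remaining row is evaluated the same way; all 128 results are listed next)
Full result column, 8 rows per line (x1,x2,x3,x4 fixed per line; x5,x6,x7 runs 000..111 left to right):
  rows 0-7 [x1,x2,x3,x4=0000]: 11101110  (ones: 6)
  rows 8-15 [x1,x2,x3,x4=0001]: 10101010  (ones: 4)
  rows 16-23 [x1,x2,x3,x4=0010]: 00000000  (ones: 0)
  rows 24-31 [x1,x2,x3,x4=0011]: 00000000  (ones: 0)
  rows 32-39 [x1,x2,x3,x4=0100]: 11101110  (ones: 6)
  rows 40-47 [x1,x2,x3,x4=0101]: 10101010  (ones: 4)
  rows 48-55 [x1,x2,x3,x4=0110]: 00000000  (ones: 0)
  rows 56-63 [x1,x2,x3,x4=0111]: 00000000  (ones: 0)
  rows 64-71 [x1,x2,x3,x4=1000]: 11101110  (ones: 6)
  rows 72-79 [x1,x2,x3,x4=1001]: 10101010  (ones: 4)
  rows 80-87 [x1,x2,x3,x4=1010]: 00000000  (ones: 0)
  rows 88-95 [x1,x2,x3,x4=1011]: 00000000  (ones: 0)
  rows 96-103 [x1,x2,x3,x4=1100]: 11101110  (ones: 6)
  rows 104-111 [x1,x2,x3,x4=1101]: 10101010  (ones: 4)
  rows 112-119 [x1,x2,x3,x4=1110]: 00000000  (ones: 0)
  rows 120-127 [x1,x2,x3,x4=1111]: 00000000  (ones: 0)
Satisfying assignments = 6+4+0+0+6+4+0+0+6+4+0+0+6+4+0+0 = 40

40
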